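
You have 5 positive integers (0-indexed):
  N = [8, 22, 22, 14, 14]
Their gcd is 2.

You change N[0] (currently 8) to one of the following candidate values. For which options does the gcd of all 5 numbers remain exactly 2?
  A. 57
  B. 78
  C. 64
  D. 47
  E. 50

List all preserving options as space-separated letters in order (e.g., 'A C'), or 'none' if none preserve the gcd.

Answer: B C E

Derivation:
Old gcd = 2; gcd of others (without N[0]) = 2
New gcd for candidate v: gcd(2, v). Preserves old gcd iff gcd(2, v) = 2.
  Option A: v=57, gcd(2,57)=1 -> changes
  Option B: v=78, gcd(2,78)=2 -> preserves
  Option C: v=64, gcd(2,64)=2 -> preserves
  Option D: v=47, gcd(2,47)=1 -> changes
  Option E: v=50, gcd(2,50)=2 -> preserves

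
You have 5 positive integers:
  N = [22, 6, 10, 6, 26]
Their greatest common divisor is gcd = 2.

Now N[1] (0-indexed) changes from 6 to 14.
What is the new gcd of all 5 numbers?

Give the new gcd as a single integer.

Answer: 2

Derivation:
Numbers: [22, 6, 10, 6, 26], gcd = 2
Change: index 1, 6 -> 14
gcd of the OTHER numbers (without index 1): gcd([22, 10, 6, 26]) = 2
New gcd = gcd(g_others, new_val) = gcd(2, 14) = 2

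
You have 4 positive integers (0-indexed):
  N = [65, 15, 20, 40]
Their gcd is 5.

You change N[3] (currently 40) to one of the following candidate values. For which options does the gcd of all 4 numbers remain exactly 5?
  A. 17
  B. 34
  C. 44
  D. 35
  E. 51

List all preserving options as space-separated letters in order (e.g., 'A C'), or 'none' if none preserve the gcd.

Old gcd = 5; gcd of others (without N[3]) = 5
New gcd for candidate v: gcd(5, v). Preserves old gcd iff gcd(5, v) = 5.
  Option A: v=17, gcd(5,17)=1 -> changes
  Option B: v=34, gcd(5,34)=1 -> changes
  Option C: v=44, gcd(5,44)=1 -> changes
  Option D: v=35, gcd(5,35)=5 -> preserves
  Option E: v=51, gcd(5,51)=1 -> changes

Answer: D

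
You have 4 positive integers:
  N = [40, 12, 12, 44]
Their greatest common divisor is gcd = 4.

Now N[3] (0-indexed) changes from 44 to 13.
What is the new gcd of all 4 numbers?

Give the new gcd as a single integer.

Numbers: [40, 12, 12, 44], gcd = 4
Change: index 3, 44 -> 13
gcd of the OTHER numbers (without index 3): gcd([40, 12, 12]) = 4
New gcd = gcd(g_others, new_val) = gcd(4, 13) = 1

Answer: 1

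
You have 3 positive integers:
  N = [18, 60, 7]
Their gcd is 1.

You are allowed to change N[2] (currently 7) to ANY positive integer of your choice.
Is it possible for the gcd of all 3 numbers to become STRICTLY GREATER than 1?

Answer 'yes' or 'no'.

Current gcd = 1
gcd of all OTHER numbers (without N[2]=7): gcd([18, 60]) = 6
The new gcd after any change is gcd(6, new_value).
This can be at most 6.
Since 6 > old gcd 1, the gcd CAN increase (e.g., set N[2] = 6).

Answer: yes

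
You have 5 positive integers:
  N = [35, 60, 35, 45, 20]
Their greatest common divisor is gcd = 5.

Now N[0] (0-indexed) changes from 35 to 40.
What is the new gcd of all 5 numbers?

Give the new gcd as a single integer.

Answer: 5

Derivation:
Numbers: [35, 60, 35, 45, 20], gcd = 5
Change: index 0, 35 -> 40
gcd of the OTHER numbers (without index 0): gcd([60, 35, 45, 20]) = 5
New gcd = gcd(g_others, new_val) = gcd(5, 40) = 5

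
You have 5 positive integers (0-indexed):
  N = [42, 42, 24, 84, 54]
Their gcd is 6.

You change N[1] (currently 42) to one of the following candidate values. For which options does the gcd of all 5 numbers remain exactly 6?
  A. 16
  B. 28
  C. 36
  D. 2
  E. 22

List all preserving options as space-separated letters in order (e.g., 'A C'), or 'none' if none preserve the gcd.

Old gcd = 6; gcd of others (without N[1]) = 6
New gcd for candidate v: gcd(6, v). Preserves old gcd iff gcd(6, v) = 6.
  Option A: v=16, gcd(6,16)=2 -> changes
  Option B: v=28, gcd(6,28)=2 -> changes
  Option C: v=36, gcd(6,36)=6 -> preserves
  Option D: v=2, gcd(6,2)=2 -> changes
  Option E: v=22, gcd(6,22)=2 -> changes

Answer: C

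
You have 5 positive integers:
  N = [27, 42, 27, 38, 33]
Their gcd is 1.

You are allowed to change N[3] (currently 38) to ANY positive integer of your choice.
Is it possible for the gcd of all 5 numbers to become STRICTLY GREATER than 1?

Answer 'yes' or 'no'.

Answer: yes

Derivation:
Current gcd = 1
gcd of all OTHER numbers (without N[3]=38): gcd([27, 42, 27, 33]) = 3
The new gcd after any change is gcd(3, new_value).
This can be at most 3.
Since 3 > old gcd 1, the gcd CAN increase (e.g., set N[3] = 3).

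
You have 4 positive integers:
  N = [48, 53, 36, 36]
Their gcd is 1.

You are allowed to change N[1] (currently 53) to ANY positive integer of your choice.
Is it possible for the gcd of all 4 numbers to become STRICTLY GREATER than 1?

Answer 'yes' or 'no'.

Answer: yes

Derivation:
Current gcd = 1
gcd of all OTHER numbers (without N[1]=53): gcd([48, 36, 36]) = 12
The new gcd after any change is gcd(12, new_value).
This can be at most 12.
Since 12 > old gcd 1, the gcd CAN increase (e.g., set N[1] = 12).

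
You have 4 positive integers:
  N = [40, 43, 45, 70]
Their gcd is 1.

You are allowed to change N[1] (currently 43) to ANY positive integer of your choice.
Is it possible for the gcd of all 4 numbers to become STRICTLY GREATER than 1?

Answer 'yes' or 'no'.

Current gcd = 1
gcd of all OTHER numbers (without N[1]=43): gcd([40, 45, 70]) = 5
The new gcd after any change is gcd(5, new_value).
This can be at most 5.
Since 5 > old gcd 1, the gcd CAN increase (e.g., set N[1] = 5).

Answer: yes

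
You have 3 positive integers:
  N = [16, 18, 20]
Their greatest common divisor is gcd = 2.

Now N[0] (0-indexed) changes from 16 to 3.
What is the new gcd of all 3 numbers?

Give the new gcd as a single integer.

Answer: 1

Derivation:
Numbers: [16, 18, 20], gcd = 2
Change: index 0, 16 -> 3
gcd of the OTHER numbers (without index 0): gcd([18, 20]) = 2
New gcd = gcd(g_others, new_val) = gcd(2, 3) = 1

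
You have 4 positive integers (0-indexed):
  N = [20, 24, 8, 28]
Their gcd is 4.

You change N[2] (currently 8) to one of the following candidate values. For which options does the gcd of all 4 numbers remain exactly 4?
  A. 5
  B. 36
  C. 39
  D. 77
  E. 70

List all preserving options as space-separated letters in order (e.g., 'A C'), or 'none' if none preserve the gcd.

Answer: B

Derivation:
Old gcd = 4; gcd of others (without N[2]) = 4
New gcd for candidate v: gcd(4, v). Preserves old gcd iff gcd(4, v) = 4.
  Option A: v=5, gcd(4,5)=1 -> changes
  Option B: v=36, gcd(4,36)=4 -> preserves
  Option C: v=39, gcd(4,39)=1 -> changes
  Option D: v=77, gcd(4,77)=1 -> changes
  Option E: v=70, gcd(4,70)=2 -> changes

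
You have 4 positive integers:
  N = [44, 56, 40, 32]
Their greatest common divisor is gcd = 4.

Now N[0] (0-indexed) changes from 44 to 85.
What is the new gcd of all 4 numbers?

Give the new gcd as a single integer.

Numbers: [44, 56, 40, 32], gcd = 4
Change: index 0, 44 -> 85
gcd of the OTHER numbers (without index 0): gcd([56, 40, 32]) = 8
New gcd = gcd(g_others, new_val) = gcd(8, 85) = 1

Answer: 1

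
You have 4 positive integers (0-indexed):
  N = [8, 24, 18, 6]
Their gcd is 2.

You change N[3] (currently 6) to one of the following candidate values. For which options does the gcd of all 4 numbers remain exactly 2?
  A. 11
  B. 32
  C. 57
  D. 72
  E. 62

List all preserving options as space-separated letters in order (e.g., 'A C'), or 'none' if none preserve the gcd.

Answer: B D E

Derivation:
Old gcd = 2; gcd of others (without N[3]) = 2
New gcd for candidate v: gcd(2, v). Preserves old gcd iff gcd(2, v) = 2.
  Option A: v=11, gcd(2,11)=1 -> changes
  Option B: v=32, gcd(2,32)=2 -> preserves
  Option C: v=57, gcd(2,57)=1 -> changes
  Option D: v=72, gcd(2,72)=2 -> preserves
  Option E: v=62, gcd(2,62)=2 -> preserves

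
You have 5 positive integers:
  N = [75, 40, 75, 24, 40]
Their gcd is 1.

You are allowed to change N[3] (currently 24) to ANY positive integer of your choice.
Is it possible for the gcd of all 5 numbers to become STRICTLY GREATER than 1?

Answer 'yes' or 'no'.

Answer: yes

Derivation:
Current gcd = 1
gcd of all OTHER numbers (without N[3]=24): gcd([75, 40, 75, 40]) = 5
The new gcd after any change is gcd(5, new_value).
This can be at most 5.
Since 5 > old gcd 1, the gcd CAN increase (e.g., set N[3] = 5).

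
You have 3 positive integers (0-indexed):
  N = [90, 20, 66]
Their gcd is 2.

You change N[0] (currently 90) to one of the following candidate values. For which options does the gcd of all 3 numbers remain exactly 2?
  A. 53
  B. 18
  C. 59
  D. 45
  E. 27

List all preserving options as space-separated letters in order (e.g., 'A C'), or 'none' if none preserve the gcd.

Old gcd = 2; gcd of others (without N[0]) = 2
New gcd for candidate v: gcd(2, v). Preserves old gcd iff gcd(2, v) = 2.
  Option A: v=53, gcd(2,53)=1 -> changes
  Option B: v=18, gcd(2,18)=2 -> preserves
  Option C: v=59, gcd(2,59)=1 -> changes
  Option D: v=45, gcd(2,45)=1 -> changes
  Option E: v=27, gcd(2,27)=1 -> changes

Answer: B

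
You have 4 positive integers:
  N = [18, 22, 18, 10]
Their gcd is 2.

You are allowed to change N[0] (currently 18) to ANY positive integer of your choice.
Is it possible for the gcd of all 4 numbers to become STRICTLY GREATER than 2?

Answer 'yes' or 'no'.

Answer: no

Derivation:
Current gcd = 2
gcd of all OTHER numbers (without N[0]=18): gcd([22, 18, 10]) = 2
The new gcd after any change is gcd(2, new_value).
This can be at most 2.
Since 2 = old gcd 2, the gcd can only stay the same or decrease.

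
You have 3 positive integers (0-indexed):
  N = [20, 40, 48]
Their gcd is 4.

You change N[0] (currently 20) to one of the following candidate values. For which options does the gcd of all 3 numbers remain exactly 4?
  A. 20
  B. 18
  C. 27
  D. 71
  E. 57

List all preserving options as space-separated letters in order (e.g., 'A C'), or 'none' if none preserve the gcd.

Answer: A

Derivation:
Old gcd = 4; gcd of others (without N[0]) = 8
New gcd for candidate v: gcd(8, v). Preserves old gcd iff gcd(8, v) = 4.
  Option A: v=20, gcd(8,20)=4 -> preserves
  Option B: v=18, gcd(8,18)=2 -> changes
  Option C: v=27, gcd(8,27)=1 -> changes
  Option D: v=71, gcd(8,71)=1 -> changes
  Option E: v=57, gcd(8,57)=1 -> changes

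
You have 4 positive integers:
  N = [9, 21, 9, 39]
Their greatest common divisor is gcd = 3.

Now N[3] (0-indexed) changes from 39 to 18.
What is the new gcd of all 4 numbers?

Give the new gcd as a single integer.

Numbers: [9, 21, 9, 39], gcd = 3
Change: index 3, 39 -> 18
gcd of the OTHER numbers (without index 3): gcd([9, 21, 9]) = 3
New gcd = gcd(g_others, new_val) = gcd(3, 18) = 3

Answer: 3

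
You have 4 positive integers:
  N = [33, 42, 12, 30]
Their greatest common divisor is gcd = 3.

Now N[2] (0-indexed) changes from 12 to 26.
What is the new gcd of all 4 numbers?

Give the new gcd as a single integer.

Answer: 1

Derivation:
Numbers: [33, 42, 12, 30], gcd = 3
Change: index 2, 12 -> 26
gcd of the OTHER numbers (without index 2): gcd([33, 42, 30]) = 3
New gcd = gcd(g_others, new_val) = gcd(3, 26) = 1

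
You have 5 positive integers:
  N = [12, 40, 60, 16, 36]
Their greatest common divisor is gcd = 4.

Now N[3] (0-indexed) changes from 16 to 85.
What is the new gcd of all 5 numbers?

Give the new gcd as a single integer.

Numbers: [12, 40, 60, 16, 36], gcd = 4
Change: index 3, 16 -> 85
gcd of the OTHER numbers (without index 3): gcd([12, 40, 60, 36]) = 4
New gcd = gcd(g_others, new_val) = gcd(4, 85) = 1

Answer: 1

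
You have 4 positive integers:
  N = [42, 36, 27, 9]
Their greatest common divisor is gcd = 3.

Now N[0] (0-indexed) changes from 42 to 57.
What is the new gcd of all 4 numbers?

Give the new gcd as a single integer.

Answer: 3

Derivation:
Numbers: [42, 36, 27, 9], gcd = 3
Change: index 0, 42 -> 57
gcd of the OTHER numbers (without index 0): gcd([36, 27, 9]) = 9
New gcd = gcd(g_others, new_val) = gcd(9, 57) = 3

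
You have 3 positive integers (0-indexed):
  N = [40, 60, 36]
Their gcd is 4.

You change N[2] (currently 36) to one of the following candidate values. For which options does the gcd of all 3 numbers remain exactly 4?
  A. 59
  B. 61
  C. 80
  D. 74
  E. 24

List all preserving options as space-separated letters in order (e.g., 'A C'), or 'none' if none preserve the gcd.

Answer: E

Derivation:
Old gcd = 4; gcd of others (without N[2]) = 20
New gcd for candidate v: gcd(20, v). Preserves old gcd iff gcd(20, v) = 4.
  Option A: v=59, gcd(20,59)=1 -> changes
  Option B: v=61, gcd(20,61)=1 -> changes
  Option C: v=80, gcd(20,80)=20 -> changes
  Option D: v=74, gcd(20,74)=2 -> changes
  Option E: v=24, gcd(20,24)=4 -> preserves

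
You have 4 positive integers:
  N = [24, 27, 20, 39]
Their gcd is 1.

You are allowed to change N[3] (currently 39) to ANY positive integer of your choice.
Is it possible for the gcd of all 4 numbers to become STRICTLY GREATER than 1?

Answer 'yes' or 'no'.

Answer: no

Derivation:
Current gcd = 1
gcd of all OTHER numbers (without N[3]=39): gcd([24, 27, 20]) = 1
The new gcd after any change is gcd(1, new_value).
This can be at most 1.
Since 1 = old gcd 1, the gcd can only stay the same or decrease.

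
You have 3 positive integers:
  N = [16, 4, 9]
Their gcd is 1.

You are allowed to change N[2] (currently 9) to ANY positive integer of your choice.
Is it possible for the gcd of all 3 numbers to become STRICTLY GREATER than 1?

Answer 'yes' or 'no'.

Answer: yes

Derivation:
Current gcd = 1
gcd of all OTHER numbers (without N[2]=9): gcd([16, 4]) = 4
The new gcd after any change is gcd(4, new_value).
This can be at most 4.
Since 4 > old gcd 1, the gcd CAN increase (e.g., set N[2] = 4).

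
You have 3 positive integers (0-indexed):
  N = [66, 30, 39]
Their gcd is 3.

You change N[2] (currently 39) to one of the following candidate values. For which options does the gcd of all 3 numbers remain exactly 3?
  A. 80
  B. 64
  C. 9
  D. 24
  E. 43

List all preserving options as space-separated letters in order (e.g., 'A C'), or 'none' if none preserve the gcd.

Answer: C

Derivation:
Old gcd = 3; gcd of others (without N[2]) = 6
New gcd for candidate v: gcd(6, v). Preserves old gcd iff gcd(6, v) = 3.
  Option A: v=80, gcd(6,80)=2 -> changes
  Option B: v=64, gcd(6,64)=2 -> changes
  Option C: v=9, gcd(6,9)=3 -> preserves
  Option D: v=24, gcd(6,24)=6 -> changes
  Option E: v=43, gcd(6,43)=1 -> changes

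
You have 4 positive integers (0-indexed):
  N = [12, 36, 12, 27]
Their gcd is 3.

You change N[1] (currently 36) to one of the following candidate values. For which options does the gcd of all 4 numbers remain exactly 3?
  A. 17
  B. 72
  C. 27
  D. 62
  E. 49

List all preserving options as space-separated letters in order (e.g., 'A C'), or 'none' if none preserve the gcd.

Answer: B C

Derivation:
Old gcd = 3; gcd of others (without N[1]) = 3
New gcd for candidate v: gcd(3, v). Preserves old gcd iff gcd(3, v) = 3.
  Option A: v=17, gcd(3,17)=1 -> changes
  Option B: v=72, gcd(3,72)=3 -> preserves
  Option C: v=27, gcd(3,27)=3 -> preserves
  Option D: v=62, gcd(3,62)=1 -> changes
  Option E: v=49, gcd(3,49)=1 -> changes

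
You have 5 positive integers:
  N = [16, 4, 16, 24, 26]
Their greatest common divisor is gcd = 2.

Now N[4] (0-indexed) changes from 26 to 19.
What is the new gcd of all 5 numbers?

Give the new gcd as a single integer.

Numbers: [16, 4, 16, 24, 26], gcd = 2
Change: index 4, 26 -> 19
gcd of the OTHER numbers (without index 4): gcd([16, 4, 16, 24]) = 4
New gcd = gcd(g_others, new_val) = gcd(4, 19) = 1

Answer: 1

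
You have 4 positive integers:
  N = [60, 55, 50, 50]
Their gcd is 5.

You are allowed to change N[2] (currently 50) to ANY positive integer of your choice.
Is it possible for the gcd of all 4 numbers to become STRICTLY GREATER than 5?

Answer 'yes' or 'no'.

Answer: no

Derivation:
Current gcd = 5
gcd of all OTHER numbers (without N[2]=50): gcd([60, 55, 50]) = 5
The new gcd after any change is gcd(5, new_value).
This can be at most 5.
Since 5 = old gcd 5, the gcd can only stay the same or decrease.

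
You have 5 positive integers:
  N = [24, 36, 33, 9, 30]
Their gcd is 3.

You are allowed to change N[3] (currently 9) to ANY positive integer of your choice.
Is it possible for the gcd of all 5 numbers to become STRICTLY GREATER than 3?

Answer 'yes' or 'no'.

Current gcd = 3
gcd of all OTHER numbers (without N[3]=9): gcd([24, 36, 33, 30]) = 3
The new gcd after any change is gcd(3, new_value).
This can be at most 3.
Since 3 = old gcd 3, the gcd can only stay the same or decrease.

Answer: no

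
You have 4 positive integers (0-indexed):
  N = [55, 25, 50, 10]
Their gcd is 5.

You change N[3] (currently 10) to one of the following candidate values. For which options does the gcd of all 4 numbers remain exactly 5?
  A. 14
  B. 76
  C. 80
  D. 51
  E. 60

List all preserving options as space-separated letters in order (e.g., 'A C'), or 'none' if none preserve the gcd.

Answer: C E

Derivation:
Old gcd = 5; gcd of others (without N[3]) = 5
New gcd for candidate v: gcd(5, v). Preserves old gcd iff gcd(5, v) = 5.
  Option A: v=14, gcd(5,14)=1 -> changes
  Option B: v=76, gcd(5,76)=1 -> changes
  Option C: v=80, gcd(5,80)=5 -> preserves
  Option D: v=51, gcd(5,51)=1 -> changes
  Option E: v=60, gcd(5,60)=5 -> preserves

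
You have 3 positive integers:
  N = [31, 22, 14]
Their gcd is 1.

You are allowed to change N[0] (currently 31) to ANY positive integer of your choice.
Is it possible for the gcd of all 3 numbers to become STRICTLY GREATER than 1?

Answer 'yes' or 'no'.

Current gcd = 1
gcd of all OTHER numbers (without N[0]=31): gcd([22, 14]) = 2
The new gcd after any change is gcd(2, new_value).
This can be at most 2.
Since 2 > old gcd 1, the gcd CAN increase (e.g., set N[0] = 2).

Answer: yes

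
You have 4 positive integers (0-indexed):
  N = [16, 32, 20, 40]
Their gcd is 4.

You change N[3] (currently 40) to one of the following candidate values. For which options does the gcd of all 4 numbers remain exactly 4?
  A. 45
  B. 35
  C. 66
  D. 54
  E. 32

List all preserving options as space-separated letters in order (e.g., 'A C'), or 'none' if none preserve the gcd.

Old gcd = 4; gcd of others (without N[3]) = 4
New gcd for candidate v: gcd(4, v). Preserves old gcd iff gcd(4, v) = 4.
  Option A: v=45, gcd(4,45)=1 -> changes
  Option B: v=35, gcd(4,35)=1 -> changes
  Option C: v=66, gcd(4,66)=2 -> changes
  Option D: v=54, gcd(4,54)=2 -> changes
  Option E: v=32, gcd(4,32)=4 -> preserves

Answer: E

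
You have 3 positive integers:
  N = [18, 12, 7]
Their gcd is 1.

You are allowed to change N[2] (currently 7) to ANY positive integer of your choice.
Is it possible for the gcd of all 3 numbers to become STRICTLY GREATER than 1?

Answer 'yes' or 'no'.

Answer: yes

Derivation:
Current gcd = 1
gcd of all OTHER numbers (without N[2]=7): gcd([18, 12]) = 6
The new gcd after any change is gcd(6, new_value).
This can be at most 6.
Since 6 > old gcd 1, the gcd CAN increase (e.g., set N[2] = 6).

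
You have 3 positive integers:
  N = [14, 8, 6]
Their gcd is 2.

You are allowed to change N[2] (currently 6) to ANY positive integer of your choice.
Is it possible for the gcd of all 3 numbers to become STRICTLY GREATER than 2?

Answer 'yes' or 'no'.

Answer: no

Derivation:
Current gcd = 2
gcd of all OTHER numbers (without N[2]=6): gcd([14, 8]) = 2
The new gcd after any change is gcd(2, new_value).
This can be at most 2.
Since 2 = old gcd 2, the gcd can only stay the same or decrease.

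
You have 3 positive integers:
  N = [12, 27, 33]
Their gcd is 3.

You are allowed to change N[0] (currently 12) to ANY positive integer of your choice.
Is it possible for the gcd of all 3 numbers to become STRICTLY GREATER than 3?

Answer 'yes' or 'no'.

Current gcd = 3
gcd of all OTHER numbers (without N[0]=12): gcd([27, 33]) = 3
The new gcd after any change is gcd(3, new_value).
This can be at most 3.
Since 3 = old gcd 3, the gcd can only stay the same or decrease.

Answer: no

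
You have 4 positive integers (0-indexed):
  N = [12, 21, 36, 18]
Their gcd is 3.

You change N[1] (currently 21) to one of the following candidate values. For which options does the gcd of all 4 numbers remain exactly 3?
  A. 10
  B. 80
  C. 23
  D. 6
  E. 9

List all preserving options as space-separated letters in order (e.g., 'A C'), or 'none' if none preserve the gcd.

Old gcd = 3; gcd of others (without N[1]) = 6
New gcd for candidate v: gcd(6, v). Preserves old gcd iff gcd(6, v) = 3.
  Option A: v=10, gcd(6,10)=2 -> changes
  Option B: v=80, gcd(6,80)=2 -> changes
  Option C: v=23, gcd(6,23)=1 -> changes
  Option D: v=6, gcd(6,6)=6 -> changes
  Option E: v=9, gcd(6,9)=3 -> preserves

Answer: E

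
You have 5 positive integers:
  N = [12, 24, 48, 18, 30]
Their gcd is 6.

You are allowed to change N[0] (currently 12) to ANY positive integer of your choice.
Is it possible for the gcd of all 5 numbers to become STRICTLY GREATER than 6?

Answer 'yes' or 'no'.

Current gcd = 6
gcd of all OTHER numbers (without N[0]=12): gcd([24, 48, 18, 30]) = 6
The new gcd after any change is gcd(6, new_value).
This can be at most 6.
Since 6 = old gcd 6, the gcd can only stay the same or decrease.

Answer: no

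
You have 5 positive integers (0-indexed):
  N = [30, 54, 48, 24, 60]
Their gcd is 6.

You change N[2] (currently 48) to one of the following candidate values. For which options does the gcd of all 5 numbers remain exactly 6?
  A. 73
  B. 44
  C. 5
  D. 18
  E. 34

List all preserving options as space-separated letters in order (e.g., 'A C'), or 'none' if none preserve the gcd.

Answer: D

Derivation:
Old gcd = 6; gcd of others (without N[2]) = 6
New gcd for candidate v: gcd(6, v). Preserves old gcd iff gcd(6, v) = 6.
  Option A: v=73, gcd(6,73)=1 -> changes
  Option B: v=44, gcd(6,44)=2 -> changes
  Option C: v=5, gcd(6,5)=1 -> changes
  Option D: v=18, gcd(6,18)=6 -> preserves
  Option E: v=34, gcd(6,34)=2 -> changes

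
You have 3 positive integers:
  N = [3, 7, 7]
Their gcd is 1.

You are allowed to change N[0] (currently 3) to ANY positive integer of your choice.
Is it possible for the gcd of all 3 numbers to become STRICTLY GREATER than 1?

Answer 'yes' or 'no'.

Current gcd = 1
gcd of all OTHER numbers (without N[0]=3): gcd([7, 7]) = 7
The new gcd after any change is gcd(7, new_value).
This can be at most 7.
Since 7 > old gcd 1, the gcd CAN increase (e.g., set N[0] = 7).

Answer: yes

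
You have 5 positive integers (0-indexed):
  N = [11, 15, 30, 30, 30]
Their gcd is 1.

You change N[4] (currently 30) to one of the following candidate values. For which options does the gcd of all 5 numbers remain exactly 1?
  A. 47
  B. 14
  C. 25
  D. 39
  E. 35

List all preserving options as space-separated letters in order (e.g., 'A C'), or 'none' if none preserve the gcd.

Answer: A B C D E

Derivation:
Old gcd = 1; gcd of others (without N[4]) = 1
New gcd for candidate v: gcd(1, v). Preserves old gcd iff gcd(1, v) = 1.
  Option A: v=47, gcd(1,47)=1 -> preserves
  Option B: v=14, gcd(1,14)=1 -> preserves
  Option C: v=25, gcd(1,25)=1 -> preserves
  Option D: v=39, gcd(1,39)=1 -> preserves
  Option E: v=35, gcd(1,35)=1 -> preserves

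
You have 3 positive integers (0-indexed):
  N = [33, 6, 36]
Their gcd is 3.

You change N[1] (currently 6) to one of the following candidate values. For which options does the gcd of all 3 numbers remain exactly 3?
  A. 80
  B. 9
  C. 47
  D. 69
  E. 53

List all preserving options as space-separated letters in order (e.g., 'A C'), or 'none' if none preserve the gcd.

Old gcd = 3; gcd of others (without N[1]) = 3
New gcd for candidate v: gcd(3, v). Preserves old gcd iff gcd(3, v) = 3.
  Option A: v=80, gcd(3,80)=1 -> changes
  Option B: v=9, gcd(3,9)=3 -> preserves
  Option C: v=47, gcd(3,47)=1 -> changes
  Option D: v=69, gcd(3,69)=3 -> preserves
  Option E: v=53, gcd(3,53)=1 -> changes

Answer: B D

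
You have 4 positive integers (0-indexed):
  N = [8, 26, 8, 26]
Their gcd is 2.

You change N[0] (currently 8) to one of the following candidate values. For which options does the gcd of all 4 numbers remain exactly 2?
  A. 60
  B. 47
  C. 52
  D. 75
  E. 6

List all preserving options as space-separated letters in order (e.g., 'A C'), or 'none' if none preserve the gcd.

Answer: A C E

Derivation:
Old gcd = 2; gcd of others (without N[0]) = 2
New gcd for candidate v: gcd(2, v). Preserves old gcd iff gcd(2, v) = 2.
  Option A: v=60, gcd(2,60)=2 -> preserves
  Option B: v=47, gcd(2,47)=1 -> changes
  Option C: v=52, gcd(2,52)=2 -> preserves
  Option D: v=75, gcd(2,75)=1 -> changes
  Option E: v=6, gcd(2,6)=2 -> preserves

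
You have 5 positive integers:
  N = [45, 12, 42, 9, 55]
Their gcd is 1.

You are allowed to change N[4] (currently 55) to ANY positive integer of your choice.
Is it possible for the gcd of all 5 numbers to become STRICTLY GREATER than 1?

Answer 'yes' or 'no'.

Current gcd = 1
gcd of all OTHER numbers (without N[4]=55): gcd([45, 12, 42, 9]) = 3
The new gcd after any change is gcd(3, new_value).
This can be at most 3.
Since 3 > old gcd 1, the gcd CAN increase (e.g., set N[4] = 3).

Answer: yes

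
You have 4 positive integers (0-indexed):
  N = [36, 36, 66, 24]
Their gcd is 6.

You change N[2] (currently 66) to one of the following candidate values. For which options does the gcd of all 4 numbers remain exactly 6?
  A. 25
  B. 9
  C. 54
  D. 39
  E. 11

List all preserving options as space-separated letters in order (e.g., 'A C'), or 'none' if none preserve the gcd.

Old gcd = 6; gcd of others (without N[2]) = 12
New gcd for candidate v: gcd(12, v). Preserves old gcd iff gcd(12, v) = 6.
  Option A: v=25, gcd(12,25)=1 -> changes
  Option B: v=9, gcd(12,9)=3 -> changes
  Option C: v=54, gcd(12,54)=6 -> preserves
  Option D: v=39, gcd(12,39)=3 -> changes
  Option E: v=11, gcd(12,11)=1 -> changes

Answer: C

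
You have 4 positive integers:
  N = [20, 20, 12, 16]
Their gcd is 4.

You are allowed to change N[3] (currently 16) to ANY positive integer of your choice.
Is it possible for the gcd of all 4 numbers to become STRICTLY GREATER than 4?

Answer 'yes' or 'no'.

Answer: no

Derivation:
Current gcd = 4
gcd of all OTHER numbers (without N[3]=16): gcd([20, 20, 12]) = 4
The new gcd after any change is gcd(4, new_value).
This can be at most 4.
Since 4 = old gcd 4, the gcd can only stay the same or decrease.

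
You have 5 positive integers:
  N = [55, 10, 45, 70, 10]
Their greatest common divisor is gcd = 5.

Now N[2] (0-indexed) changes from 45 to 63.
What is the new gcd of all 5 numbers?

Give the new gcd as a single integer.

Numbers: [55, 10, 45, 70, 10], gcd = 5
Change: index 2, 45 -> 63
gcd of the OTHER numbers (without index 2): gcd([55, 10, 70, 10]) = 5
New gcd = gcd(g_others, new_val) = gcd(5, 63) = 1

Answer: 1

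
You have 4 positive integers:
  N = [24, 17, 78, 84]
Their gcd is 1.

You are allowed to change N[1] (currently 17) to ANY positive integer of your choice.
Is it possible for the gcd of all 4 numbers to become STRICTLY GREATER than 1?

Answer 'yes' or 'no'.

Answer: yes

Derivation:
Current gcd = 1
gcd of all OTHER numbers (without N[1]=17): gcd([24, 78, 84]) = 6
The new gcd after any change is gcd(6, new_value).
This can be at most 6.
Since 6 > old gcd 1, the gcd CAN increase (e.g., set N[1] = 6).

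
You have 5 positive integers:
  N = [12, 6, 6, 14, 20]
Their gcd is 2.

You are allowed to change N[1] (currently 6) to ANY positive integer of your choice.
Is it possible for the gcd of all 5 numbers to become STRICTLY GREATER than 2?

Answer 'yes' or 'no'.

Current gcd = 2
gcd of all OTHER numbers (without N[1]=6): gcd([12, 6, 14, 20]) = 2
The new gcd after any change is gcd(2, new_value).
This can be at most 2.
Since 2 = old gcd 2, the gcd can only stay the same or decrease.

Answer: no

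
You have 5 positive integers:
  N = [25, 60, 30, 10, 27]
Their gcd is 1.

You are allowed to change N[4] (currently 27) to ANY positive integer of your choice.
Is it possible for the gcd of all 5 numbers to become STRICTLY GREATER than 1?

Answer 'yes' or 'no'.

Current gcd = 1
gcd of all OTHER numbers (without N[4]=27): gcd([25, 60, 30, 10]) = 5
The new gcd after any change is gcd(5, new_value).
This can be at most 5.
Since 5 > old gcd 1, the gcd CAN increase (e.g., set N[4] = 5).

Answer: yes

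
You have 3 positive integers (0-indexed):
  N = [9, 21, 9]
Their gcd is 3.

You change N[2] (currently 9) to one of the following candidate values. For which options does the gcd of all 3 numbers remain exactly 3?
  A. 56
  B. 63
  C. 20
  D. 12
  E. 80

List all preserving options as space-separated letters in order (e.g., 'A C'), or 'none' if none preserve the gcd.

Answer: B D

Derivation:
Old gcd = 3; gcd of others (without N[2]) = 3
New gcd for candidate v: gcd(3, v). Preserves old gcd iff gcd(3, v) = 3.
  Option A: v=56, gcd(3,56)=1 -> changes
  Option B: v=63, gcd(3,63)=3 -> preserves
  Option C: v=20, gcd(3,20)=1 -> changes
  Option D: v=12, gcd(3,12)=3 -> preserves
  Option E: v=80, gcd(3,80)=1 -> changes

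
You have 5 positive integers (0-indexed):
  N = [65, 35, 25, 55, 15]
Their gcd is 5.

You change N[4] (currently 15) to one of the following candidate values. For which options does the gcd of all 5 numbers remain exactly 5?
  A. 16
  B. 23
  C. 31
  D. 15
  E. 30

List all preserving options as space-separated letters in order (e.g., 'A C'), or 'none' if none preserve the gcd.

Old gcd = 5; gcd of others (without N[4]) = 5
New gcd for candidate v: gcd(5, v). Preserves old gcd iff gcd(5, v) = 5.
  Option A: v=16, gcd(5,16)=1 -> changes
  Option B: v=23, gcd(5,23)=1 -> changes
  Option C: v=31, gcd(5,31)=1 -> changes
  Option D: v=15, gcd(5,15)=5 -> preserves
  Option E: v=30, gcd(5,30)=5 -> preserves

Answer: D E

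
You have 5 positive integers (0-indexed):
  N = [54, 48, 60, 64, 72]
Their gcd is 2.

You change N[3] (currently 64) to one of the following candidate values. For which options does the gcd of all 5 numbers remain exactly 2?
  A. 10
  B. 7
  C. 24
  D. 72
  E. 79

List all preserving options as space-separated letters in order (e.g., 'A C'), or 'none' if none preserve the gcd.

Answer: A

Derivation:
Old gcd = 2; gcd of others (without N[3]) = 6
New gcd for candidate v: gcd(6, v). Preserves old gcd iff gcd(6, v) = 2.
  Option A: v=10, gcd(6,10)=2 -> preserves
  Option B: v=7, gcd(6,7)=1 -> changes
  Option C: v=24, gcd(6,24)=6 -> changes
  Option D: v=72, gcd(6,72)=6 -> changes
  Option E: v=79, gcd(6,79)=1 -> changes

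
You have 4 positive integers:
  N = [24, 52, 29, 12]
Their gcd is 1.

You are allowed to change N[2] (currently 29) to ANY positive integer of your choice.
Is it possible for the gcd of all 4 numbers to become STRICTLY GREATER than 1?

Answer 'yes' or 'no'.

Current gcd = 1
gcd of all OTHER numbers (without N[2]=29): gcd([24, 52, 12]) = 4
The new gcd after any change is gcd(4, new_value).
This can be at most 4.
Since 4 > old gcd 1, the gcd CAN increase (e.g., set N[2] = 4).

Answer: yes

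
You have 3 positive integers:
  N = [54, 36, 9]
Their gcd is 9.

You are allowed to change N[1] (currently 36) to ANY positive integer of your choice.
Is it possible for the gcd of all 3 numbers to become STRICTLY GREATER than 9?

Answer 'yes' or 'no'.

Current gcd = 9
gcd of all OTHER numbers (without N[1]=36): gcd([54, 9]) = 9
The new gcd after any change is gcd(9, new_value).
This can be at most 9.
Since 9 = old gcd 9, the gcd can only stay the same or decrease.

Answer: no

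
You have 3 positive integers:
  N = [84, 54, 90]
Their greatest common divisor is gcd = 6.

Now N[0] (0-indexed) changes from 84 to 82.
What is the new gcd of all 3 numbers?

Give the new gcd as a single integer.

Numbers: [84, 54, 90], gcd = 6
Change: index 0, 84 -> 82
gcd of the OTHER numbers (without index 0): gcd([54, 90]) = 18
New gcd = gcd(g_others, new_val) = gcd(18, 82) = 2

Answer: 2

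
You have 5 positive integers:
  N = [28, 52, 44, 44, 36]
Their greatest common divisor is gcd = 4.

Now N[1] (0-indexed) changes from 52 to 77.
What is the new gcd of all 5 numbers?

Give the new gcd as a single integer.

Answer: 1

Derivation:
Numbers: [28, 52, 44, 44, 36], gcd = 4
Change: index 1, 52 -> 77
gcd of the OTHER numbers (without index 1): gcd([28, 44, 44, 36]) = 4
New gcd = gcd(g_others, new_val) = gcd(4, 77) = 1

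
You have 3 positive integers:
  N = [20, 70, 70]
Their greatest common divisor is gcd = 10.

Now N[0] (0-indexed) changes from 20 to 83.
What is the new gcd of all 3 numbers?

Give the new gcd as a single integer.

Answer: 1

Derivation:
Numbers: [20, 70, 70], gcd = 10
Change: index 0, 20 -> 83
gcd of the OTHER numbers (without index 0): gcd([70, 70]) = 70
New gcd = gcd(g_others, new_val) = gcd(70, 83) = 1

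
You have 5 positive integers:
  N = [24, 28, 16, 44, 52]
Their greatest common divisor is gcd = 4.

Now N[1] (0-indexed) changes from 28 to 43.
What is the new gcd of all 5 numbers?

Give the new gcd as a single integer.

Answer: 1

Derivation:
Numbers: [24, 28, 16, 44, 52], gcd = 4
Change: index 1, 28 -> 43
gcd of the OTHER numbers (without index 1): gcd([24, 16, 44, 52]) = 4
New gcd = gcd(g_others, new_val) = gcd(4, 43) = 1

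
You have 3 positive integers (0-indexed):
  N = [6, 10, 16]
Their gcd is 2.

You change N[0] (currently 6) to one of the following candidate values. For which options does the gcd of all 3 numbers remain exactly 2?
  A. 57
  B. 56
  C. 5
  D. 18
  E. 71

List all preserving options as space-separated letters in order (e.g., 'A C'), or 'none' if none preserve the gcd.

Old gcd = 2; gcd of others (without N[0]) = 2
New gcd for candidate v: gcd(2, v). Preserves old gcd iff gcd(2, v) = 2.
  Option A: v=57, gcd(2,57)=1 -> changes
  Option B: v=56, gcd(2,56)=2 -> preserves
  Option C: v=5, gcd(2,5)=1 -> changes
  Option D: v=18, gcd(2,18)=2 -> preserves
  Option E: v=71, gcd(2,71)=1 -> changes

Answer: B D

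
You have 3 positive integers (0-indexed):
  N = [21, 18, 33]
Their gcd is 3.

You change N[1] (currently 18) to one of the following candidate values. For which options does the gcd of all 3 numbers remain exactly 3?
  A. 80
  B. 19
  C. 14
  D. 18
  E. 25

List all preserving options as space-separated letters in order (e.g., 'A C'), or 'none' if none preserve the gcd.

Answer: D

Derivation:
Old gcd = 3; gcd of others (without N[1]) = 3
New gcd for candidate v: gcd(3, v). Preserves old gcd iff gcd(3, v) = 3.
  Option A: v=80, gcd(3,80)=1 -> changes
  Option B: v=19, gcd(3,19)=1 -> changes
  Option C: v=14, gcd(3,14)=1 -> changes
  Option D: v=18, gcd(3,18)=3 -> preserves
  Option E: v=25, gcd(3,25)=1 -> changes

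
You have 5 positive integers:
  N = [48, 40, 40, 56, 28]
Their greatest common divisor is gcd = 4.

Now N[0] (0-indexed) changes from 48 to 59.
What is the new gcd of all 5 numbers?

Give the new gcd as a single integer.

Numbers: [48, 40, 40, 56, 28], gcd = 4
Change: index 0, 48 -> 59
gcd of the OTHER numbers (without index 0): gcd([40, 40, 56, 28]) = 4
New gcd = gcd(g_others, new_val) = gcd(4, 59) = 1

Answer: 1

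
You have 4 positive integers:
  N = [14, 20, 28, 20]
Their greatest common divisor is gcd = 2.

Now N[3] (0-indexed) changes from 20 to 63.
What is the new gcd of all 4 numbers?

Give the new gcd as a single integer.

Numbers: [14, 20, 28, 20], gcd = 2
Change: index 3, 20 -> 63
gcd of the OTHER numbers (without index 3): gcd([14, 20, 28]) = 2
New gcd = gcd(g_others, new_val) = gcd(2, 63) = 1

Answer: 1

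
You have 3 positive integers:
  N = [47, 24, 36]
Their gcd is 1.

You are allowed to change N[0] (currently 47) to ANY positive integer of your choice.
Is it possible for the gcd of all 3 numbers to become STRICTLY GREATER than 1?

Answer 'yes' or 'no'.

Answer: yes

Derivation:
Current gcd = 1
gcd of all OTHER numbers (without N[0]=47): gcd([24, 36]) = 12
The new gcd after any change is gcd(12, new_value).
This can be at most 12.
Since 12 > old gcd 1, the gcd CAN increase (e.g., set N[0] = 12).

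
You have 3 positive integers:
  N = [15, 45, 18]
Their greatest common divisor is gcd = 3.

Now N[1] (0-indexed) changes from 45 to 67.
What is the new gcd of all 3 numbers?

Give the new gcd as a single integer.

Numbers: [15, 45, 18], gcd = 3
Change: index 1, 45 -> 67
gcd of the OTHER numbers (without index 1): gcd([15, 18]) = 3
New gcd = gcd(g_others, new_val) = gcd(3, 67) = 1

Answer: 1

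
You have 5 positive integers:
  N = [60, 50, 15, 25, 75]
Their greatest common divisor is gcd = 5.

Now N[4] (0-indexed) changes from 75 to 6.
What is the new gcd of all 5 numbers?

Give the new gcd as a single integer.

Numbers: [60, 50, 15, 25, 75], gcd = 5
Change: index 4, 75 -> 6
gcd of the OTHER numbers (without index 4): gcd([60, 50, 15, 25]) = 5
New gcd = gcd(g_others, new_val) = gcd(5, 6) = 1

Answer: 1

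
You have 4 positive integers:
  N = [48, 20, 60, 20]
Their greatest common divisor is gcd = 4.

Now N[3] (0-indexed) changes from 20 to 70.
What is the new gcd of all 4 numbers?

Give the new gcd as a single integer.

Answer: 2

Derivation:
Numbers: [48, 20, 60, 20], gcd = 4
Change: index 3, 20 -> 70
gcd of the OTHER numbers (without index 3): gcd([48, 20, 60]) = 4
New gcd = gcd(g_others, new_val) = gcd(4, 70) = 2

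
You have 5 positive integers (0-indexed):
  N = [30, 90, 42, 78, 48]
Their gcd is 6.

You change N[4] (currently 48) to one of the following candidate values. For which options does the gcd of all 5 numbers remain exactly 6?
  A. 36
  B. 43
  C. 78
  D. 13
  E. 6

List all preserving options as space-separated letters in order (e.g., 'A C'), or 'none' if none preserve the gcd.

Old gcd = 6; gcd of others (without N[4]) = 6
New gcd for candidate v: gcd(6, v). Preserves old gcd iff gcd(6, v) = 6.
  Option A: v=36, gcd(6,36)=6 -> preserves
  Option B: v=43, gcd(6,43)=1 -> changes
  Option C: v=78, gcd(6,78)=6 -> preserves
  Option D: v=13, gcd(6,13)=1 -> changes
  Option E: v=6, gcd(6,6)=6 -> preserves

Answer: A C E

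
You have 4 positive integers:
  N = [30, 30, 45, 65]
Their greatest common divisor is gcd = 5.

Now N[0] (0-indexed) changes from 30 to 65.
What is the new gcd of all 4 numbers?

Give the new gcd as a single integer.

Numbers: [30, 30, 45, 65], gcd = 5
Change: index 0, 30 -> 65
gcd of the OTHER numbers (without index 0): gcd([30, 45, 65]) = 5
New gcd = gcd(g_others, new_val) = gcd(5, 65) = 5

Answer: 5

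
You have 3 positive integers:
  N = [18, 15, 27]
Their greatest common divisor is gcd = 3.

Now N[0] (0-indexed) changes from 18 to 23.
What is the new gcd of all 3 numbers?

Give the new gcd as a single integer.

Numbers: [18, 15, 27], gcd = 3
Change: index 0, 18 -> 23
gcd of the OTHER numbers (without index 0): gcd([15, 27]) = 3
New gcd = gcd(g_others, new_val) = gcd(3, 23) = 1

Answer: 1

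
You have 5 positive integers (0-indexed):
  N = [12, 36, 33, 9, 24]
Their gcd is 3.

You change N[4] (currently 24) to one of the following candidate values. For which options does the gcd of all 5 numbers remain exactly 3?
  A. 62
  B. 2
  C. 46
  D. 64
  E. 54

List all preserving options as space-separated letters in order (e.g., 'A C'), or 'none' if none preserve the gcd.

Answer: E

Derivation:
Old gcd = 3; gcd of others (without N[4]) = 3
New gcd for candidate v: gcd(3, v). Preserves old gcd iff gcd(3, v) = 3.
  Option A: v=62, gcd(3,62)=1 -> changes
  Option B: v=2, gcd(3,2)=1 -> changes
  Option C: v=46, gcd(3,46)=1 -> changes
  Option D: v=64, gcd(3,64)=1 -> changes
  Option E: v=54, gcd(3,54)=3 -> preserves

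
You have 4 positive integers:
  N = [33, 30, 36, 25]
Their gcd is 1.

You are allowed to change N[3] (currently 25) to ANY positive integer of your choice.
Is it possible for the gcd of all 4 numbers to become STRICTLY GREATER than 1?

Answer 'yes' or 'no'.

Answer: yes

Derivation:
Current gcd = 1
gcd of all OTHER numbers (without N[3]=25): gcd([33, 30, 36]) = 3
The new gcd after any change is gcd(3, new_value).
This can be at most 3.
Since 3 > old gcd 1, the gcd CAN increase (e.g., set N[3] = 3).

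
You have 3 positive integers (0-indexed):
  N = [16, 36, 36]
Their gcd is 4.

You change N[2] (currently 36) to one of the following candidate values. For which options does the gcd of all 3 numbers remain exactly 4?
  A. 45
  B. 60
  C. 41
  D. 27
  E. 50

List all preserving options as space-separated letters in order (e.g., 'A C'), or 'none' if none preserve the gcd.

Old gcd = 4; gcd of others (without N[2]) = 4
New gcd for candidate v: gcd(4, v). Preserves old gcd iff gcd(4, v) = 4.
  Option A: v=45, gcd(4,45)=1 -> changes
  Option B: v=60, gcd(4,60)=4 -> preserves
  Option C: v=41, gcd(4,41)=1 -> changes
  Option D: v=27, gcd(4,27)=1 -> changes
  Option E: v=50, gcd(4,50)=2 -> changes

Answer: B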